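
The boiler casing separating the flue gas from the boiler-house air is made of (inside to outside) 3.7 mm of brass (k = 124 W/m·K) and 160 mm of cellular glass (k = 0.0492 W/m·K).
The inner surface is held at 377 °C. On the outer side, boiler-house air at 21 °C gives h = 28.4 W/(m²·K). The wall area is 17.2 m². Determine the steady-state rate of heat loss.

Model the wall as resistances in series:
R_brass = L/(kA) = 0.0037/(124×17.2) = 1.735×10^-6 K/W
R_cellular glass = L/(kA) = 0.16/(0.0492×17.2) = 0.1891 K/W
R_outer film = 1/(h_o·A) = 1/(28.4×17.2) = 0.002047 K/W
R_total = 0.1911 K/W
Q = ΔT / R_total = 356 / 0.1911

Q ≈ 1860 W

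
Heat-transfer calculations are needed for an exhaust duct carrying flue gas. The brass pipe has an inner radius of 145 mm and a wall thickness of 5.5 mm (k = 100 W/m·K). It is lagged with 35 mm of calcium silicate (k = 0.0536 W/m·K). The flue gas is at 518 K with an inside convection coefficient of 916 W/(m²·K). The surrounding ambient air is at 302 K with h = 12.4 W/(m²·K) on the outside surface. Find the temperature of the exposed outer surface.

Radial resistances (cylindrical: R_cond = ln(r_o/r_i)/(2πkL), R_conv = 1/(h·2πrL)):
R_inner film = 1/(h_i·2πr₁L) = 1/(916×2π×0.145×1) = 0.001198 K/W
R_brass pipe wall = ln(150.5/145)/(2π×100×1) = 5.925×10^-5 K/W
R_calcium silicate = ln(185.5/150.5)/(2π×0.0536×1) = 0.6209 K/W
R_outer film = 1/(h_o·2πr_oL) = 1/(12.4×2π×0.1855×1) = 0.06919 K/W
R_total = 0.6913 K/W
Q = ΔT/R_total = 216/0.6913
Q = 312 W/m
T_interface = T_inner − Q·ΣR(inner→interface) = 518 − 312×0.6221

T ≈ 324 K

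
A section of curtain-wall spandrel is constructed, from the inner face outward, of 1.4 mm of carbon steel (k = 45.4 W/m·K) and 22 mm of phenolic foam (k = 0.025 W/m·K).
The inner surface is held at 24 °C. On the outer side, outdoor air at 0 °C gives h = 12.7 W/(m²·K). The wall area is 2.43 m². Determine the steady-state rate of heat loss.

Q ≈ 60.8 W

Thermal resistances in series:
R_carbon steel = L/(kA) = 0.0014/(45.4×2.43) = 1.269×10^-5 K/W
R_phenolic foam = L/(kA) = 0.022/(0.025×2.43) = 0.3621 K/W
R_outer film = 1/(h_o·A) = 1/(12.7×2.43) = 0.0324 K/W
R_total = 0.3946 K/W
Q = ΔT / R_total = 24 / 0.3946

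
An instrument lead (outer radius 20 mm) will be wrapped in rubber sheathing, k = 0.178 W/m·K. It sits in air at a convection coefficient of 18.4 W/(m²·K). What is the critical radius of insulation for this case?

r_cr ≈ 9.67 mm

For a cylinder r_cr = k/h = 0.178/18.4
r_cr = 9.67 mm; since the bare radius (20 mm) is above r_cr, any added insulation will reduce heat loss.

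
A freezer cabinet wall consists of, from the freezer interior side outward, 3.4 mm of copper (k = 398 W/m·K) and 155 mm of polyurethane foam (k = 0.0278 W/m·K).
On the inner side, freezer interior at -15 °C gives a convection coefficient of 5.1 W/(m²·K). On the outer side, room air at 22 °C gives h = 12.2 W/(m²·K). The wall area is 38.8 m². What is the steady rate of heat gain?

Q ≈ 245 W

Series thermal resistances:
R_inner film = 1/(h_i·A) = 1/(5.1×38.8) = 0.005054 K/W
R_copper = L/(kA) = 0.0034/(398×38.8) = 2.202×10^-7 K/W
R_polyurethane foam = L/(kA) = 0.155/(0.0278×38.8) = 0.1437 K/W
R_outer film = 1/(h_o·A) = 1/(12.2×38.8) = 0.002113 K/W
R_total = 0.1509 K/W
Q = ΔT / R_total = 37 / 0.1509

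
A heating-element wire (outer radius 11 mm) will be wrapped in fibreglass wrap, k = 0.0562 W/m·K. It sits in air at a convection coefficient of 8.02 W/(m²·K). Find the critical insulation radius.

For a cylinder r_cr = k/h = 0.0562/8.02
r_cr = 7.01 mm; since the bare radius (11 mm) is above r_cr, any added insulation will reduce heat loss.

r_cr ≈ 7.01 mm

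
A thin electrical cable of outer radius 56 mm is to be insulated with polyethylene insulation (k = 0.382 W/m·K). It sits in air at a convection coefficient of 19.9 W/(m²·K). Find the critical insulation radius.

For a cylinder r_cr = k/h = 0.382/19.9
r_cr = 19.2 mm; since the bare radius (56 mm) is above r_cr, any added insulation will reduce heat loss.

r_cr ≈ 19.2 mm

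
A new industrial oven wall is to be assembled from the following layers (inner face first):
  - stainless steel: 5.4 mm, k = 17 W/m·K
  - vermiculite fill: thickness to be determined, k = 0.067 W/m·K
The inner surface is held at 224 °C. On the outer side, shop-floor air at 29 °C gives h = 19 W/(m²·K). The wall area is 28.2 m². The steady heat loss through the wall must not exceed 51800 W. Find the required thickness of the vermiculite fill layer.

L ≈ 3.57 mm

Thermal resistances in series:
R_stainless steel = L/(kA) = 0.0054/(17×28.2) = 1.126×10^-5 K/W
R_outer film = 1/(h_o·A) = 1/(19×28.2) = 0.001866 K/W
Sum of the known resistances R_other = 0.001878 K/W
Required total resistance R_tot = ΔT/Q_allow = 195/51800 = 0.003764 K/W
R_vermiculite fill = R_tot − R_other = 0.001887 K/W
L = R·k·A = 0.001887×0.067×28.2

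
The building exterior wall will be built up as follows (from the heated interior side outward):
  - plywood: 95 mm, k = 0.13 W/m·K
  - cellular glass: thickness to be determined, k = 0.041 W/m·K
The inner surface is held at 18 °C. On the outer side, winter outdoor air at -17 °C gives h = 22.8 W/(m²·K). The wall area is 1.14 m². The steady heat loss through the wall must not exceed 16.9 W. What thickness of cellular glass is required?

L ≈ 65 mm

Using the resistance-network approach (series):
R_plywood = L/(kA) = 0.095/(0.13×1.14) = 0.641 K/W
R_outer film = 1/(h_o·A) = 1/(22.8×1.14) = 0.03847 K/W
Sum of the known resistances R_other = 0.6795 K/W
Required total resistance R_tot = ΔT/Q_allow = 35/16.9 = 2.071 K/W
R_cellular glass = R_tot − R_other = 1.392 K/W
L = R·k·A = 1.392×0.041×1.14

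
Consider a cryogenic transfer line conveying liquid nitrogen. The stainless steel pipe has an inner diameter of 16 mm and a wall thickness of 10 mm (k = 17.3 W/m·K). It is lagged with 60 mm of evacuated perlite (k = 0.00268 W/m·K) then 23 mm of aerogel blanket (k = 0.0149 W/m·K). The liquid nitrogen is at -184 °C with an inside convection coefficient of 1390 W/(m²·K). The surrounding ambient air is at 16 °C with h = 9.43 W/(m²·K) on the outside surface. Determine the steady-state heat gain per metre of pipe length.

For a radial system each layer contributes R = ln(r_out/r_in)/(2πkL); films add R = 1/(hA).
R_inner film = 1/(h_i·2πr₁L) = 1/(1390×2π×0.008×1) = 0.01431 K/W
R_stainless steel pipe wall = ln(18/8)/(2π×17.3×1) = 0.00746 K/W
R_evacuated perlite = ln(78/18)/(2π×0.00268×1) = 87.08 K/W
R_aerogel blanket = ln(101/78)/(2π×0.0149×1) = 2.76 K/W
R_outer film = 1/(h_o·2πr_oL) = 1/(9.43×2π×0.101×1) = 0.1671 K/W
R_total = 90.03 K/W
Q = ΔT/R_total = 200/90.03

q′ ≈ 2.22 W/m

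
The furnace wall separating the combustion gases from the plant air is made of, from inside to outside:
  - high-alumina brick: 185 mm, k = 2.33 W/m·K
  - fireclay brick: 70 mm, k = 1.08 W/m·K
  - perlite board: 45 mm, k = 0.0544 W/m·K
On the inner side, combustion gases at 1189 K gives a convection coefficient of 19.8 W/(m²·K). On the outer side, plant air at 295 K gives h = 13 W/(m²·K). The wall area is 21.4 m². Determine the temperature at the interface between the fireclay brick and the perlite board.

T ≈ 1030 K

Using the resistance-network approach (series):
R_inner film = 1/(h_i·A) = 1/(19.8×21.4) = 0.00236 K/W
R_high-alumina brick = L/(kA) = 0.185/(2.33×21.4) = 0.00371 K/W
R_fireclay brick = L/(kA) = 0.07/(1.08×21.4) = 0.003029 K/W
R_perlite board = L/(kA) = 0.045/(0.0544×21.4) = 0.03865 K/W
R_outer film = 1/(h_o·A) = 1/(13×21.4) = 0.003595 K/W
R_total = 0.05135 K/W;  Q = ΔT/R_total = 894/0.05135 = 17410 W
T_interface = T_inner − Q·ΣR(inner→interface) = 1189 − 17400×0.009099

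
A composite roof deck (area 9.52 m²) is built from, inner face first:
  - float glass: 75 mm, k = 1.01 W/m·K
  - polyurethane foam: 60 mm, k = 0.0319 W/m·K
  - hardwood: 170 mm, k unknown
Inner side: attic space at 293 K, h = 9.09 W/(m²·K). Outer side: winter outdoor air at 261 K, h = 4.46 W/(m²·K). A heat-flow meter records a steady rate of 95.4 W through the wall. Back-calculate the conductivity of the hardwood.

k ≈ 0.188 W/(m·K)

Using the resistance-network approach (series):
R_inner film = 1/(h_i·A) = 1/(9.09×9.52) = 0.01156 K/W
R_float glass = L/(kA) = 0.075/(1.01×9.52) = 0.0078 K/W
R_polyurethane foam = L/(kA) = 0.06/(0.0319×9.52) = 0.1976 K/W
R_outer film = 1/(h_o·A) = 1/(4.46×9.52) = 0.02355 K/W
Sum of known resistances R_other = 0.2405 K/W
Total R = ΔT/Q = 32/95.4 = 0.3354 K/W
R_hardwood = R_total − R_other = 0.09495 K/W
k = L/(R·A) = 0.17/(0.09495×9.52)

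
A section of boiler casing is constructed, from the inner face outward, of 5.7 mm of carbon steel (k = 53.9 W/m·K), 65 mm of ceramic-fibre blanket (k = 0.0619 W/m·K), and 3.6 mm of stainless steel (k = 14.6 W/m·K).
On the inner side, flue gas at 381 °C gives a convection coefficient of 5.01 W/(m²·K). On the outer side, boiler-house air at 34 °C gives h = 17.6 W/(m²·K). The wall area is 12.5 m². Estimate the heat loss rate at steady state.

Q ≈ 3320 W

Series thermal resistances:
R_inner film = 1/(h_i·A) = 1/(5.01×12.5) = 0.01597 K/W
R_carbon steel = L/(kA) = 0.0057/(53.9×12.5) = 8.46×10^-6 K/W
R_ceramic-fibre blanket = L/(kA) = 0.065/(0.0619×12.5) = 0.08401 K/W
R_stainless steel = L/(kA) = 0.0036/(14.6×12.5) = 1.973×10^-5 K/W
R_outer film = 1/(h_o·A) = 1/(17.6×12.5) = 0.004545 K/W
R_total = 0.1045 K/W
Q = ΔT / R_total = 347 / 0.1045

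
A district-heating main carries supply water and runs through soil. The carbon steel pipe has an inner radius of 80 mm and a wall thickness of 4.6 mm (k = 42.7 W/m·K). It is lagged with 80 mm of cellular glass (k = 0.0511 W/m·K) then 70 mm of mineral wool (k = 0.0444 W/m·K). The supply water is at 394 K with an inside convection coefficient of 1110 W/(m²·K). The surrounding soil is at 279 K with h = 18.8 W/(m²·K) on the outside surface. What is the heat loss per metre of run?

Treating each annulus and film as a series resistance:
R_inner film = 1/(h_i·2πr₁L) = 1/(1110×2π×0.08×1) = 0.001792 K/W
R_carbon steel pipe wall = ln(84.6/80)/(2π×42.7×1) = 2.084×10^-4 K/W
R_cellular glass = ln(164.6/84.6)/(2π×0.0511×1) = 2.073 K/W
R_mineral wool = ln(234.6/164.6)/(2π×0.0444×1) = 1.27 K/W
R_outer film = 1/(h_o·2πr_oL) = 1/(18.8×2π×0.2346×1) = 0.03609 K/W
R_total = 3.381 K/W
Q = ΔT/R_total = 115/3.381

q′ ≈ 34 W/m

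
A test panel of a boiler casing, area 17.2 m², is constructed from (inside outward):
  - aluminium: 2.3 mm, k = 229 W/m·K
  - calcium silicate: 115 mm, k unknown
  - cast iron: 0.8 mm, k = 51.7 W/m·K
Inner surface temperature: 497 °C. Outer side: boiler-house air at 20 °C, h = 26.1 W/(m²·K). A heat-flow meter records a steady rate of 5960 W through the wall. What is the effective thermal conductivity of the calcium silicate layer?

Thermal resistances in series:
R_aluminium = L/(kA) = 0.0023/(229×17.2) = 5.839×10^-7 K/W
R_cast iron = L/(kA) = 0.0008/(51.7×17.2) = 8.996×10^-7 K/W
R_outer film = 1/(h_o·A) = 1/(26.1×17.2) = 0.002228 K/W
Sum of known resistances R_other = 0.002229 K/W
Total R = ΔT/Q = 477/5960 = 0.08003 K/W
R_calcium silicate = R_total − R_other = 0.0778 K/W
k = L/(R·A) = 0.115/(0.0778×17.2)

k ≈ 0.0859 W/(m·K)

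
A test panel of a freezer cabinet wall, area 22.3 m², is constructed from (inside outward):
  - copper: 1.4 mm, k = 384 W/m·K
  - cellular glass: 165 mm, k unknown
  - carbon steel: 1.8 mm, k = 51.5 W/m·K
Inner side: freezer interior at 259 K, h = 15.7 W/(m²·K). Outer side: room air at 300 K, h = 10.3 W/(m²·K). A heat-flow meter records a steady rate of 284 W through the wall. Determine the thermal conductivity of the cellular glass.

k ≈ 0.0539 W/(m·K)

Treating each layer as a thermal resistance in series:
R_inner film = 1/(h_i·A) = 1/(15.7×22.3) = 0.002856 K/W
R_copper = L/(kA) = 0.0014/(384×22.3) = 1.635×10^-7 K/W
R_carbon steel = L/(kA) = 0.0018/(51.5×22.3) = 1.567×10^-6 K/W
R_outer film = 1/(h_o·A) = 1/(10.3×22.3) = 0.004354 K/W
Sum of known resistances R_other = 0.007212 K/W
Total R = ΔT/Q = 41/284 = 0.1444 K/W
R_cellular glass = R_total − R_other = 0.1372 K/W
k = L/(R·A) = 0.165/(0.1372×22.3)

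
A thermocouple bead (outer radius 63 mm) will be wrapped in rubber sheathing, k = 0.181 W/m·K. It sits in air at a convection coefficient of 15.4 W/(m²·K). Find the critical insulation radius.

For a sphere r_cr = 2k/h = 2×0.181/15.4
r_cr = 23.5 mm; since the bare radius (63 mm) is above r_cr, any added insulation will reduce heat loss.

r_cr ≈ 23.5 mm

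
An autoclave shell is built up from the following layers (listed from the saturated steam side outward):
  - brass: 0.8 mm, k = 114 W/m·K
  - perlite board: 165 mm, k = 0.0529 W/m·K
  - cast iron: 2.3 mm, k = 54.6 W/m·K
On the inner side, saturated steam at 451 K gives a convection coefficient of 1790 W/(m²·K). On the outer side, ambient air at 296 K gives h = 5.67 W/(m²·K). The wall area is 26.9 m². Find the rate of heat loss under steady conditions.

Model the wall as resistances in series:
R_inner film = 1/(h_i·A) = 1/(1790×26.9) = 2.077×10^-5 K/W
R_brass = L/(kA) = 0.0008/(114×26.9) = 2.609×10^-7 K/W
R_perlite board = L/(kA) = 0.165/(0.0529×26.9) = 0.116 K/W
R_cast iron = L/(kA) = 0.0023/(54.6×26.9) = 1.566×10^-6 K/W
R_outer film = 1/(h_o·A) = 1/(5.67×26.9) = 0.006556 K/W
R_total = 0.1225 K/W
Q = ΔT / R_total = 155 / 0.1225

Q ≈ 1260 W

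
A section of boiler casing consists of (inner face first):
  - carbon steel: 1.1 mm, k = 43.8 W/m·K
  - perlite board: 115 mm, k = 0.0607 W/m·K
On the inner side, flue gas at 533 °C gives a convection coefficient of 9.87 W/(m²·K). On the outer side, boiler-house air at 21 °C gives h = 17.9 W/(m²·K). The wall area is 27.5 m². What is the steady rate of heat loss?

Series thermal resistances:
R_inner film = 1/(h_i·A) = 1/(9.87×27.5) = 0.003684 K/W
R_carbon steel = L/(kA) = 0.0011/(43.8×27.5) = 9.132×10^-7 K/W
R_perlite board = L/(kA) = 0.115/(0.0607×27.5) = 0.06889 K/W
R_outer film = 1/(h_o·A) = 1/(17.9×27.5) = 0.002031 K/W
R_total = 0.07461 K/W
Q = ΔT / R_total = 512 / 0.07461

Q ≈ 6860 W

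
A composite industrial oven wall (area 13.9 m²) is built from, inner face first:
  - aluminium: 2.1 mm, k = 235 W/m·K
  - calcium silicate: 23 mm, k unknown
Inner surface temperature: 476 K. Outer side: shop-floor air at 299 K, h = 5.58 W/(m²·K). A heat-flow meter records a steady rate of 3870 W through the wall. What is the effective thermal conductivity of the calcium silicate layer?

k ≈ 0.0504 W/(m·K)

Thermal resistances in series:
R_aluminium = L/(kA) = 0.0021/(235×13.9) = 6.429×10^-7 K/W
R_outer film = 1/(h_o·A) = 1/(5.58×13.9) = 0.01289 K/W
Sum of known resistances R_other = 0.01289 K/W
Total R = ΔT/Q = 177/3870 = 0.04574 K/W
R_calcium silicate = R_total − R_other = 0.03284 K/W
k = L/(R·A) = 0.023/(0.03284×13.9)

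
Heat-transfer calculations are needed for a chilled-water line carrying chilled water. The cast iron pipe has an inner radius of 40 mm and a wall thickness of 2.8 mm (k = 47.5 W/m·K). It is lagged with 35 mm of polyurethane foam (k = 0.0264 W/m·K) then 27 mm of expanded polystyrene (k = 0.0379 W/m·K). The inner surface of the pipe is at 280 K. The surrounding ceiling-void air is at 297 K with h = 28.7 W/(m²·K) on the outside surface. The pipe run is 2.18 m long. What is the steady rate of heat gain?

Q ≈ 7.55 W

Per-layer cylindrical resistances, series-summed:
R_cast iron pipe wall = ln(42.8/40)/(2π×47.5×2.18) = 1.04×10^-4 K/W
R_polyurethane foam = ln(77.8/42.8)/(2π×0.0264×2.18) = 1.653 K/W
R_expanded polystyrene = ln(104.8/77.8)/(2π×0.0379×2.18) = 0.5739 K/W
R_outer film = 1/(h_o·2πr_oL) = 1/(28.7×2π×0.1048×2.18) = 0.02427 K/W
R_total = 2.251 K/W
Q = ΔT/R_total = 17/2.251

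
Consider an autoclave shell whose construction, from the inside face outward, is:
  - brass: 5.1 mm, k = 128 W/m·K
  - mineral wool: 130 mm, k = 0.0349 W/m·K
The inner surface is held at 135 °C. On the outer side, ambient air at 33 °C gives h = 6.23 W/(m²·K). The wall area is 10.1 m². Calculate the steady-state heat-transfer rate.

Series thermal resistances:
R_brass = L/(kA) = 0.0051/(128×10.1) = 3.945×10^-6 K/W
R_mineral wool = L/(kA) = 0.13/(0.0349×10.1) = 0.3688 K/W
R_outer film = 1/(h_o·A) = 1/(6.23×10.1) = 0.01589 K/W
R_total = 0.3847 K/W
Q = ΔT / R_total = 102 / 0.3847

Q ≈ 265 W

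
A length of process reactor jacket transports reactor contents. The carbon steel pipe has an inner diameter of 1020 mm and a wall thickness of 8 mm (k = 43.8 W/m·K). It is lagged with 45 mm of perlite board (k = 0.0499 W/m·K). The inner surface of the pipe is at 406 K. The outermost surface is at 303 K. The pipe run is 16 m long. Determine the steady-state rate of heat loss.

Q ≈ 6200 W

Radial resistances (cylindrical: R_cond = ln(r_o/r_i)/(2πkL), R_conv = 1/(h·2πrL)):
R_carbon steel pipe wall = ln(518/510)/(2π×43.8×16) = 3.535×10^-6 K/W
R_perlite board = ln(563/518)/(2π×0.0499×16) = 0.01661 K/W
R_total = 0.01661 K/W
Q = ΔT/R_total = 103/0.01661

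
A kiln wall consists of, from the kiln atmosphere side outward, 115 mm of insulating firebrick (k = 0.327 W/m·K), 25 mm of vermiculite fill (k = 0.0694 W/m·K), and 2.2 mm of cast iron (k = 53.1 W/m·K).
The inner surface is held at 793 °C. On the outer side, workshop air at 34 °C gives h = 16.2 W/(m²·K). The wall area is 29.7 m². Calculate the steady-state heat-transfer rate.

Thermal resistances in series:
R_insulating firebrick = L/(kA) = 0.115/(0.327×29.7) = 0.01184 K/W
R_vermiculite fill = L/(kA) = 0.025/(0.0694×29.7) = 0.01213 K/W
R_cast iron = L/(kA) = 0.0022/(53.1×29.7) = 1.395×10^-6 K/W
R_outer film = 1/(h_o·A) = 1/(16.2×29.7) = 0.002078 K/W
R_total = 0.02605 K/W
Q = ΔT / R_total = 759 / 0.02605

Q ≈ 29100 W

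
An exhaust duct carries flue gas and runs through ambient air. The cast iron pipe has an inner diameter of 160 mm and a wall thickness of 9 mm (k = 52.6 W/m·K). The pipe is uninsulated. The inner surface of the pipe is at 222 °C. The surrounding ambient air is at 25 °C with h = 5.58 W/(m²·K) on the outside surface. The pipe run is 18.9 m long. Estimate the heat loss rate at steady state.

Q ≈ 11600 W

Per-layer cylindrical resistances, series-summed:
R_cast iron pipe wall = ln(89/80)/(2π×52.6×18.9) = 1.707×10^-5 K/W
R_outer film = 1/(h_o·2πr_oL) = 1/(5.58×2π×0.089×18.9) = 0.01696 K/W
R_total = 0.01697 K/W
Q = ΔT/R_total = 197/0.01697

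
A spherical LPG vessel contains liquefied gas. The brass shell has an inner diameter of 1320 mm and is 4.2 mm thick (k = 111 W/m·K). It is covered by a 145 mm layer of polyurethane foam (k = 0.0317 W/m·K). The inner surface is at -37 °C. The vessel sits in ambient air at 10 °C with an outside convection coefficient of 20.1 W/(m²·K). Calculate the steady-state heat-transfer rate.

Q ≈ 68.8 W

Spherical conduction: R = (1/r_in − 1/r_out)/(4πk) per layer; series-sum.
R_brass shell = (1/0.66 − 1/0.6642)/(4π×111) = 6.869×10^-6 K/W
R_polyurethane foam = (1/0.6642 − 1/0.8092)/(4π×0.0317) = 0.6772 K/W
R_outer film = 1/(h·4πr_o²) = 1/(20.1×4π×0.8092²) = 0.006046 K/W
R_total = 0.6833 K/W
Q = ΔT/R_total = 47/0.6833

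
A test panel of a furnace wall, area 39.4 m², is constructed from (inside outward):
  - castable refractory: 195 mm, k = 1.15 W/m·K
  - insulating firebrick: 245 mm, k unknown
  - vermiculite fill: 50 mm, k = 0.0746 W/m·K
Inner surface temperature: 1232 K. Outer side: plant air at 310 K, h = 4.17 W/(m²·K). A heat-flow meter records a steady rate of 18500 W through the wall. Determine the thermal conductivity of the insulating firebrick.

k ≈ 0.277 W/(m·K)

Using the resistance-network approach (series):
R_castable refractory = L/(kA) = 0.195/(1.15×39.4) = 0.004304 K/W
R_vermiculite fill = L/(kA) = 0.05/(0.0746×39.4) = 0.01701 K/W
R_outer film = 1/(h_o·A) = 1/(4.17×39.4) = 0.006087 K/W
Sum of known resistances R_other = 0.0274 K/W
Total R = ΔT/Q = 922/18500 = 0.04984 K/W
R_insulating firebrick = R_total − R_other = 0.02244 K/W
k = L/(R·A) = 0.245/(0.02244×39.4)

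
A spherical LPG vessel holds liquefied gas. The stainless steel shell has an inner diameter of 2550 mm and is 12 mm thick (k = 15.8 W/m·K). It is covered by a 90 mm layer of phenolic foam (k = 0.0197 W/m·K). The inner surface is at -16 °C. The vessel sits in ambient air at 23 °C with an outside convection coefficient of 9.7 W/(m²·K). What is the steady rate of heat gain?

Q ≈ 186 W

For a spherical shell R = (1/r₁ − 1/r₂)/(4πk); film R = 1/(h·4πr²). In series:
R_stainless steel shell = (1/1.275 − 1/1.287)/(4π×15.8) = 3.683×10^-5 K/W
R_phenolic foam = (1/1.287 − 1/1.377)/(4π×0.0197) = 0.2051 K/W
R_outer film = 1/(h·4πr_o²) = 1/(9.7×4π×1.377²) = 0.004327 K/W
R_total = 0.2095 K/W
Q = ΔT/R_total = 39/0.2095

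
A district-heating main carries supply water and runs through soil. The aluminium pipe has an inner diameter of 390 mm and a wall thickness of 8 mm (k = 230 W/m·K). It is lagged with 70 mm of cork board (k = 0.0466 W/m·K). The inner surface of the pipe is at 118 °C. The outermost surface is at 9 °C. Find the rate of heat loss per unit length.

q′ ≈ 108 W/m

Per-layer cylindrical resistances, series-summed:
R_aluminium pipe wall = ln(203/195)/(2π×230×1) = 2.782×10^-5 K/W
R_cork board = ln(273/203)/(2π×0.0466×1) = 1.012 K/W
R_total = 1.012 K/W
Q = ΔT/R_total = 109/1.012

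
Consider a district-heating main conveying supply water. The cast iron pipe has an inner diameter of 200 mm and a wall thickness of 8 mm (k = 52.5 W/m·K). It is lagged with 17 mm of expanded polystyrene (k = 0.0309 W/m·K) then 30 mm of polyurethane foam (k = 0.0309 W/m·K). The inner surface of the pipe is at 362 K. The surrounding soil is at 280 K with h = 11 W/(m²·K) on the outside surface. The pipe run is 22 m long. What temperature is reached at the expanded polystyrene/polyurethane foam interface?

Per-layer cylindrical resistances, series-summed:
R_cast iron pipe wall = ln(108/100)/(2π×52.5×22) = 1.06×10^-5 K/W
R_expanded polystyrene = ln(125/108)/(2π×0.0309×22) = 0.03422 K/W
R_polyurethane foam = ln(155/125)/(2π×0.0309×22) = 0.05036 K/W
R_outer film = 1/(h_o·2πr_oL) = 1/(11×2π×0.155×22) = 0.004243 K/W
R_total = 0.08884 K/W
Q = ΔT/R_total = 82/0.08884
Q = 923 W
T_interface = T_inner − Q·ΣR(inner→interface) = 362 − 923×0.03423

T ≈ 330 K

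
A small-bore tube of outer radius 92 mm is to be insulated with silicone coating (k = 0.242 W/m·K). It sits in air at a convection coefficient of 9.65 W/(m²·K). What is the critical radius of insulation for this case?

For a cylinder r_cr = k/h = 0.242/9.65
r_cr = 25.1 mm; since the bare radius (92 mm) is above r_cr, any added insulation will reduce heat loss.

r_cr ≈ 25.1 mm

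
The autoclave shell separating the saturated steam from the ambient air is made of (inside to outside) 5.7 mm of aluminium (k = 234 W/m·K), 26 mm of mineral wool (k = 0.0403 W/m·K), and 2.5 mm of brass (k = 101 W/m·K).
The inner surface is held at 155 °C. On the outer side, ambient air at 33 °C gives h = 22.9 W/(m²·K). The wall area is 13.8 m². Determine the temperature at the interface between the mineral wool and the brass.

T ≈ 40.7 °C

Treating each layer as a thermal resistance in series:
R_aluminium = L/(kA) = 0.0057/(234×13.8) = 1.765×10^-6 K/W
R_mineral wool = L/(kA) = 0.026/(0.0403×13.8) = 0.04675 K/W
R_brass = L/(kA) = 0.0025/(101×13.8) = 1.794×10^-6 K/W
R_outer film = 1/(h_o·A) = 1/(22.9×13.8) = 0.003164 K/W
R_total = 0.04992 K/W;  Q = ΔT/R_total = 122/0.04992 = 2444 W
T_interface = T_inner − Q·ΣR(inner→interface) = 155 − 2440×0.04675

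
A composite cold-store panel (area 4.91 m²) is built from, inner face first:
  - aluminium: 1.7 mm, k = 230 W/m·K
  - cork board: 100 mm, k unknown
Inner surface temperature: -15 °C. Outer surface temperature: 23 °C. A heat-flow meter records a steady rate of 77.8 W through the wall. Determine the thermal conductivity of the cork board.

Model the wall as resistances in series:
R_aluminium = L/(kA) = 0.0017/(230×4.91) = 1.505×10^-6 K/W
Sum of known resistances R_other = 1.505×10^-6 K/W
Total R = ΔT/Q = 38/77.8 = 0.4884 K/W
R_cork board = R_total − R_other = 0.4884 K/W
k = L/(R·A) = 0.1/(0.4884×4.91)

k ≈ 0.0417 W/(m·K)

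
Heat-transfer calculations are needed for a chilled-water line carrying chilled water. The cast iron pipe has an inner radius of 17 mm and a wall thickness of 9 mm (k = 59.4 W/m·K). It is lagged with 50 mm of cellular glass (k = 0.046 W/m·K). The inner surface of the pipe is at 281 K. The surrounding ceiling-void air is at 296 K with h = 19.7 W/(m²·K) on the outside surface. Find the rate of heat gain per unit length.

Treating each annulus and film as a series resistance:
R_cast iron pipe wall = ln(26/17)/(2π×59.4×1) = 0.001138 K/W
R_cellular glass = ln(76/26)/(2π×0.046×1) = 3.711 K/W
R_outer film = 1/(h_o·2πr_oL) = 1/(19.7×2π×0.076×1) = 0.1063 K/W
R_total = 3.819 K/W
Q = ΔT/R_total = 15/3.819

q′ ≈ 3.93 W/m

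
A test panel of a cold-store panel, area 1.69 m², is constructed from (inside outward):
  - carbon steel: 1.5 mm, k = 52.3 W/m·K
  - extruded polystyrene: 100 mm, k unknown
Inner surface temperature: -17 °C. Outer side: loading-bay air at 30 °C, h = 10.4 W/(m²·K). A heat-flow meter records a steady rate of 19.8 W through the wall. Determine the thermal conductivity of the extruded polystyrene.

k ≈ 0.0255 W/(m·K)

Thermal resistances in series:
R_carbon steel = L/(kA) = 0.0015/(52.3×1.69) = 1.697×10^-5 K/W
R_outer film = 1/(h_o·A) = 1/(10.4×1.69) = 0.0569 K/W
Sum of known resistances R_other = 0.05691 K/W
Total R = ΔT/Q = 47/19.8 = 2.374 K/W
R_extruded polystyrene = R_total − R_other = 2.317 K/W
k = L/(R·A) = 0.1/(2.317×1.69)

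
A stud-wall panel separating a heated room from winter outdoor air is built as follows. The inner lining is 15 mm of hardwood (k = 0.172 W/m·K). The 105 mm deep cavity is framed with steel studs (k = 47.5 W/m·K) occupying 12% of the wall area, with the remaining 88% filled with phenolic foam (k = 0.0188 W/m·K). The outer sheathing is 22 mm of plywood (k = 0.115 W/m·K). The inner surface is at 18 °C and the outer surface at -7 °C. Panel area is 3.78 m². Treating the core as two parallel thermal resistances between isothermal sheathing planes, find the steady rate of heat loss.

Q ≈ 318 W

Sheathing layers in series; stud and cavity paths in parallel between them.
R_inner = 0.015/(0.172×3.78) = 0.02307 K/W
R_stud  = 0.105/(47.5×0.12×3.78) = 0.004873 K/W
R_cav   = 0.105/(0.0188×0.88×3.78) = 1.679 K/W
1/R_core = 1/R_stud + 1/R_cav → R_core = 0.004859 K/W
R_outer = 0.022/(0.115×3.78) = 0.05061 K/W
R_total = 0.07854 K/W
Q = ΔT/R_total = 25/0.07854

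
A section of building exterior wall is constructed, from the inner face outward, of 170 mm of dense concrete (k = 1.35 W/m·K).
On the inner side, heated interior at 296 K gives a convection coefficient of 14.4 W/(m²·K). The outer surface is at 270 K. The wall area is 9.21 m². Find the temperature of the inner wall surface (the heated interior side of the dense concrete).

T ≈ 287 K

Model the wall as resistances in series:
R_inner film = 1/(h_i·A) = 1/(14.4×9.21) = 0.00754 K/W
R_dense concrete = L/(kA) = 0.17/(1.35×9.21) = 0.01367 K/W
R_total = 0.02121 K/W;  Q = ΔT/R_total = 26/0.02121 = 1226 W
T_interface = T_inner − Q·ΣR(inner→interface) = 296 − 1230×0.00754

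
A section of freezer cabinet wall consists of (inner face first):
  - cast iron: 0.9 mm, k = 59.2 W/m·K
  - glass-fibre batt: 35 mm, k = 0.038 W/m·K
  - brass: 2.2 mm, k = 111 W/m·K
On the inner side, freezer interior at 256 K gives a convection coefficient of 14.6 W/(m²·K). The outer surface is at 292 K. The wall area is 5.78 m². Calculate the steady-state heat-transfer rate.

Q ≈ 210 W

Thermal resistances in series:
R_inner film = 1/(h_i·A) = 1/(14.6×5.78) = 0.01185 K/W
R_cast iron = L/(kA) = 0.0009/(59.2×5.78) = 2.63×10^-6 K/W
R_glass-fibre batt = L/(kA) = 0.035/(0.038×5.78) = 0.1594 K/W
R_brass = L/(kA) = 0.0022/(111×5.78) = 3.429×10^-6 K/W
R_total = 0.1712 K/W
Q = ΔT / R_total = 36 / 0.1712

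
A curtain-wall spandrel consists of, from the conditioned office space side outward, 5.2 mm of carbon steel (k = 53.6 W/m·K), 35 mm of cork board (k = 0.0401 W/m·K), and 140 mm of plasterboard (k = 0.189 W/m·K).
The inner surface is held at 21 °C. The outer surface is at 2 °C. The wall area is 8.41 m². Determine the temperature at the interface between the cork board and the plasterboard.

T ≈ 10.7 °C

Treating each layer as a thermal resistance in series:
R_carbon steel = L/(kA) = 0.0052/(53.6×8.41) = 1.154×10^-5 K/W
R_cork board = L/(kA) = 0.035/(0.0401×8.41) = 0.1038 K/W
R_plasterboard = L/(kA) = 0.14/(0.189×8.41) = 0.08808 K/W
R_total = 0.1919 K/W;  Q = ΔT/R_total = 19/0.1919 = 99.02 W
T_interface = T_inner − Q·ΣR(inner→interface) = 21 − 99×0.1038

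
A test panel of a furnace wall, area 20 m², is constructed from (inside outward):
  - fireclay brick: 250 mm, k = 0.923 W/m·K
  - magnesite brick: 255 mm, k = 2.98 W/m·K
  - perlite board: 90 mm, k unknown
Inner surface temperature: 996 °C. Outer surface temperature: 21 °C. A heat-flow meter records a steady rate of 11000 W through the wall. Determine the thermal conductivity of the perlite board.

Using the resistance-network approach (series):
R_fireclay brick = L/(kA) = 0.25/(0.923×20) = 0.01354 K/W
R_magnesite brick = L/(kA) = 0.255/(2.98×20) = 0.004279 K/W
Sum of known resistances R_other = 0.01782 K/W
Total R = ΔT/Q = 975/11000 = 0.08864 K/W
R_perlite board = R_total − R_other = 0.07082 K/W
k = L/(R·A) = 0.09/(0.07082×20)

k ≈ 0.0635 W/(m·K)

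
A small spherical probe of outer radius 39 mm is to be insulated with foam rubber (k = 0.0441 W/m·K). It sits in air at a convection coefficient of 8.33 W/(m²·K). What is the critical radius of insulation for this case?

For a sphere r_cr = 2k/h = 2×0.0441/8.33
r_cr = 10.6 mm; since the bare radius (39 mm) is above r_cr, any added insulation will reduce heat loss.

r_cr ≈ 10.6 mm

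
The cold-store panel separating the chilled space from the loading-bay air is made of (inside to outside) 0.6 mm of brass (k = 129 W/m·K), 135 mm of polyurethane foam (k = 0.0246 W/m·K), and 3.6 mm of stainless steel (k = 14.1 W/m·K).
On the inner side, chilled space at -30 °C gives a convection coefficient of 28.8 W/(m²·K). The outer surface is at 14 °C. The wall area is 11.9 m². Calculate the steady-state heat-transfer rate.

Q ≈ 94.8 W

Model the wall as resistances in series:
R_inner film = 1/(h_i·A) = 1/(28.8×11.9) = 0.002918 K/W
R_brass = L/(kA) = 0.0006/(129×11.9) = 3.909×10^-7 K/W
R_polyurethane foam = L/(kA) = 0.135/(0.0246×11.9) = 0.4612 K/W
R_stainless steel = L/(kA) = 0.0036/(14.1×11.9) = 2.146×10^-5 K/W
R_total = 0.4641 K/W
Q = ΔT / R_total = 44 / 0.4641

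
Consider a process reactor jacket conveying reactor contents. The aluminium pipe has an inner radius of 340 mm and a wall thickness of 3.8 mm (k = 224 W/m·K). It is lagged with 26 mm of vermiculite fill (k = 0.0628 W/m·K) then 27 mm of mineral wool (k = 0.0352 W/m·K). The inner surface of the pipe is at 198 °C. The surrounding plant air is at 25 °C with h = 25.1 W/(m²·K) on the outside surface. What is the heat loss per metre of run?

q′ ≈ 333 W/m

Per-layer cylindrical resistances, series-summed:
R_aluminium pipe wall = ln(343.8/340)/(2π×224×1) = 7.897×10^-6 K/W
R_vermiculite fill = ln(369.8/343.8)/(2π×0.0628×1) = 0.1848 K/W
R_mineral wool = ln(396.8/369.8)/(2π×0.0352×1) = 0.3186 K/W
R_outer film = 1/(h_o·2πr_oL) = 1/(25.1×2π×0.3968×1) = 0.01598 K/W
R_total = 0.5194 K/W
Q = ΔT/R_total = 173/0.5194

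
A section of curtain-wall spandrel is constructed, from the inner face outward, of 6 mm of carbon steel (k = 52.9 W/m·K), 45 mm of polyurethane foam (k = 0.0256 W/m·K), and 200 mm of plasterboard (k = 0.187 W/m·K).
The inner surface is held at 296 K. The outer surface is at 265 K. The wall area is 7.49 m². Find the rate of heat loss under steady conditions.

Q ≈ 82.1 W

Model the wall as resistances in series:
R_carbon steel = L/(kA) = 0.006/(52.9×7.49) = 1.514×10^-5 K/W
R_polyurethane foam = L/(kA) = 0.045/(0.0256×7.49) = 0.2347 K/W
R_plasterboard = L/(kA) = 0.2/(0.187×7.49) = 0.1428 K/W
R_total = 0.3775 K/W
Q = ΔT / R_total = 31 / 0.3775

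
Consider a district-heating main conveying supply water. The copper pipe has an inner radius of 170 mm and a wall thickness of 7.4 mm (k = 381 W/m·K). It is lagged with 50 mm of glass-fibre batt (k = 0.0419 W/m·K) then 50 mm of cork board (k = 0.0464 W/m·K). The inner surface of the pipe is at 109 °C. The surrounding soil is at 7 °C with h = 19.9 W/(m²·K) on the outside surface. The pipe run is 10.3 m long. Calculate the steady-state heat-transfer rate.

Cylindrical conduction, so R = ln(r₂/r₁)/(2πkL) per layer, in series:
R_copper pipe wall = ln(177.4/170)/(2π×381×10.3) = 1.728×10^-6 K/W
R_glass-fibre batt = ln(227.4/177.4)/(2π×0.0419×10.3) = 0.09157 K/W
R_cork board = ln(277.4/227.4)/(2π×0.0464×10.3) = 0.06619 K/W
R_outer film = 1/(h_o·2πr_oL) = 1/(19.9×2π×0.2774×10.3) = 0.002799 K/W
R_total = 0.1606 K/W
Q = ΔT/R_total = 102/0.1606

Q ≈ 635 W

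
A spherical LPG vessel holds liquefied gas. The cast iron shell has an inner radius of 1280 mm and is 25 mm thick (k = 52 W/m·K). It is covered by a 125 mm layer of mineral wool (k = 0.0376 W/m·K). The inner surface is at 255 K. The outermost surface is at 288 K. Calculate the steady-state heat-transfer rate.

Spherical conduction: R = (1/r_in − 1/r_out)/(4πk) per layer; series-sum.
R_cast iron shell = (1/1.28 − 1/1.305)/(4π×52) = 2.29×10^-5 K/W
R_mineral wool = (1/1.305 − 1/1.43)/(4π×0.0376) = 0.1418 K/W
R_total = 0.1418 K/W
Q = ΔT/R_total = 33/0.1418

Q ≈ 233 W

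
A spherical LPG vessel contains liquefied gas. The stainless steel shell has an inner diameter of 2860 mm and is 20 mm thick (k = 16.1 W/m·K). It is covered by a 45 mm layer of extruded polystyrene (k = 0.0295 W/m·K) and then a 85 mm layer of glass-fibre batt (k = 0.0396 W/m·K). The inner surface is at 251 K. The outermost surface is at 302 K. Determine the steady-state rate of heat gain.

Q ≈ 397 W

For a spherical shell R = (1/r₁ − 1/r₂)/(4πk); film R = 1/(h·4πr²). In series:
R_stainless steel shell = (1/1.43 − 1/1.45)/(4π×16.1) = 4.767×10^-5 K/W
R_extruded polystyrene = (1/1.45 − 1/1.495)/(4π×0.0295) = 0.056 K/W
R_glass-fibre batt = (1/1.495 − 1/1.58)/(4π×0.0396) = 0.07231 K/W
R_total = 0.1284 K/W
Q = ΔT/R_total = 51/0.1284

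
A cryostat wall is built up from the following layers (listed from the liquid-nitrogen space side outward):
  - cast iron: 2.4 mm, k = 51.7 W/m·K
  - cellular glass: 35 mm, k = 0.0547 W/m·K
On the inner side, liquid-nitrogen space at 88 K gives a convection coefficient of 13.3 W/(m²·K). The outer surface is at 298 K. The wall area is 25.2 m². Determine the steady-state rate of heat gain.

Q ≈ 7400 W

Model the wall as resistances in series:
R_inner film = 1/(h_i·A) = 1/(13.3×25.2) = 0.002984 K/W
R_cast iron = L/(kA) = 0.0024/(51.7×25.2) = 1.842×10^-6 K/W
R_cellular glass = L/(kA) = 0.035/(0.0547×25.2) = 0.02539 K/W
R_total = 0.02838 K/W
Q = ΔT / R_total = 210 / 0.02838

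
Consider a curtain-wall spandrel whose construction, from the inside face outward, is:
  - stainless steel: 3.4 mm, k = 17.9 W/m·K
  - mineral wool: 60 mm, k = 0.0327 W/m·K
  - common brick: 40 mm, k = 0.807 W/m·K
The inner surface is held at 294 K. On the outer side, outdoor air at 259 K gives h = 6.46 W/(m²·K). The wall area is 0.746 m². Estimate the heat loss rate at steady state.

Q ≈ 12.8 W

Using the resistance-network approach (series):
R_stainless steel = L/(kA) = 0.0034/(17.9×0.746) = 2.546×10^-4 K/W
R_mineral wool = L/(kA) = 0.06/(0.0327×0.746) = 2.46 K/W
R_common brick = L/(kA) = 0.04/(0.807×0.746) = 0.06644 K/W
R_outer film = 1/(h_o·A) = 1/(6.46×0.746) = 0.2075 K/W
R_total = 2.734 K/W
Q = ΔT / R_total = 35 / 2.734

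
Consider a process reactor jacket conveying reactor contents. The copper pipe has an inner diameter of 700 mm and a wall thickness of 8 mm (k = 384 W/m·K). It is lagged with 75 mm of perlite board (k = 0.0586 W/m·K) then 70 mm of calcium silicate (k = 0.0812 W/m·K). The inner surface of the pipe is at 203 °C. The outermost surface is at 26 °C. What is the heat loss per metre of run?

Treating each annulus and film as a series resistance:
R_copper pipe wall = ln(358/350)/(2π×384×1) = 9.367×10^-6 K/W
R_perlite board = ln(433/358)/(2π×0.0586×1) = 0.5166 K/W
R_calcium silicate = ln(503/433)/(2π×0.0812×1) = 0.2937 K/W
R_total = 0.8103 K/W
Q = ΔT/R_total = 177/0.8103

q′ ≈ 218 W/m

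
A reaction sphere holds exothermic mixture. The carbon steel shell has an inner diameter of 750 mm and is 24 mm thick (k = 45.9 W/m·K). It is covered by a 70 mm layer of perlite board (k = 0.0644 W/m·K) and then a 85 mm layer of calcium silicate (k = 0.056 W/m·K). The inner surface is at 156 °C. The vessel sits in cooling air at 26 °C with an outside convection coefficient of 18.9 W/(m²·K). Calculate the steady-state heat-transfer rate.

Radial (spherical) resistances in series:
R_carbon steel shell = (1/0.375 − 1/0.399)/(4π×45.9) = 2.781×10^-4 K/W
R_perlite board = (1/0.399 − 1/0.469)/(4π×0.0644) = 0.4622 K/W
R_calcium silicate = (1/0.469 − 1/0.554)/(4π×0.056) = 0.4649 K/W
R_outer film = 1/(h·4πr_o²) = 1/(18.9×4π×0.554²) = 0.01372 K/W
R_total = 0.9411 K/W
Q = ΔT/R_total = 130/0.9411

Q ≈ 138 W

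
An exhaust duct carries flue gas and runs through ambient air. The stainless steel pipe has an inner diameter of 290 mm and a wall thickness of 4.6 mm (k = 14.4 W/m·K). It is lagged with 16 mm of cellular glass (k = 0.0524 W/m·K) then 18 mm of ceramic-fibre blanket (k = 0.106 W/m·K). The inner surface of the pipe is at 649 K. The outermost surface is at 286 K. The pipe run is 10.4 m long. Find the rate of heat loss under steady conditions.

Q ≈ 8140 W

Radial resistances (cylindrical: R_cond = ln(r_o/r_i)/(2πkL), R_conv = 1/(h·2πrL)):
R_stainless steel pipe wall = ln(149.6/145)/(2π×14.4×10.4) = 3.319×10^-5 K/W
R_cellular glass = ln(165.6/149.6)/(2π×0.0524×10.4) = 0.02968 K/W
R_ceramic-fibre blanket = ln(183.6/165.6)/(2π×0.106×10.4) = 0.0149 K/W
R_total = 0.04461 K/W
Q = ΔT/R_total = 363/0.04461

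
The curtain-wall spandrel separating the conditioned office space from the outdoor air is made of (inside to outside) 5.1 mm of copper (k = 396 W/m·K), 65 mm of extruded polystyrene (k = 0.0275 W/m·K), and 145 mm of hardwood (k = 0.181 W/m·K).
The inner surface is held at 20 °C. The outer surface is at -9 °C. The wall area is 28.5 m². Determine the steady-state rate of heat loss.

Treating each layer as a thermal resistance in series:
R_copper = L/(kA) = 0.0051/(396×28.5) = 4.519×10^-7 K/W
R_extruded polystyrene = L/(kA) = 0.065/(0.0275×28.5) = 0.08293 K/W
R_hardwood = L/(kA) = 0.145/(0.181×28.5) = 0.02811 K/W
R_total = 0.111 K/W
Q = ΔT / R_total = 29 / 0.111

Q ≈ 261 W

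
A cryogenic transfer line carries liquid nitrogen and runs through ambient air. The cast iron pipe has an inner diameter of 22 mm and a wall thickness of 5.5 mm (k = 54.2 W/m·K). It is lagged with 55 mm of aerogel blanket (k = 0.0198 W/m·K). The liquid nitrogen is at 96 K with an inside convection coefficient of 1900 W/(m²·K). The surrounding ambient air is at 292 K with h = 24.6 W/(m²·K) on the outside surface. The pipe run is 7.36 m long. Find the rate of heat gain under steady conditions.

Cylindrical conduction, so R = ln(r₂/r₁)/(2πkL) per layer, in series:
R_inner film = 1/(h_i·2πr₁L) = 1/(1900×2π×0.011×7.36) = 0.001035 K/W
R_cast iron pipe wall = ln(16.5/11)/(2π×54.2×7.36) = 1.618×10^-4 K/W
R_aerogel blanket = ln(71.5/16.5)/(2π×0.0198×7.36) = 1.601 K/W
R_outer film = 1/(h_o·2πr_oL) = 1/(24.6×2π×0.0715×7.36) = 0.01229 K/W
R_total = 1.615 K/W
Q = ΔT/R_total = 196/1.615

Q ≈ 121 W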